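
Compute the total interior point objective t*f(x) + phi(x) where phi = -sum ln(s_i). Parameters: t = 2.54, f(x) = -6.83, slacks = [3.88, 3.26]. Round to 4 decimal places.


Step 1: Compute log-barrier.
ln values: [1.3558, 1.1817]
phi = -(1.3558 + 1.1817) = -2.5376
Step 2: Compute augmented objective.
t*f(x) = 2.54*-6.83 = -17.3482
Total = -17.3482 - 2.5376 = -19.8858


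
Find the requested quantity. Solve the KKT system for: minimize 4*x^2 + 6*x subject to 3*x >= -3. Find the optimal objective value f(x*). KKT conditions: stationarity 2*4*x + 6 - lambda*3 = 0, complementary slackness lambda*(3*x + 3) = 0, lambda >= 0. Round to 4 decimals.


Step 1: Try lambda = 0 (constraint inactive).
Stationarity: 2*4*x + 6 = 0
x* = -6/(2*4) = -0.75
Check constraint: 3*-0.75 = -2.25 >= -3 -- satisfied.
Step 2: Compute optimal value.
f(x*) = 4*(-0.75)^2 + 6*(-0.75) = -2.25


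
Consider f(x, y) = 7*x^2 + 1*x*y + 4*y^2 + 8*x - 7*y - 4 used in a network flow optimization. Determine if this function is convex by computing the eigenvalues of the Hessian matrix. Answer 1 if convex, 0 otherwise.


The Hessian of f(x,y) = 7*x^2 + 1*x*y + 4*y^2 + 8*x - 7*y - 4 is:
H = [[14, 1], [1, 8]]
Trace = 14 + 8 = 22
Determinant = 14*8 - (1)^2 = 111
Discriminant = (22)^2 - 4*111 = 40.0
Eigenvalues: lambda_1 = 7.8377, lambda_2 = 14.1623
The function is convex.

1


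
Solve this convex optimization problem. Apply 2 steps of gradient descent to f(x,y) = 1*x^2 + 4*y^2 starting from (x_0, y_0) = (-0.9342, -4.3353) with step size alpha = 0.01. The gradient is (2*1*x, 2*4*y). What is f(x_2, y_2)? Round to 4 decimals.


Gradient descent on f(x,y) = 1*x^2 + 4*y^2.
Starting point: (-0.9342, -4.3353), alpha = 0.01
Step 1: grad_x = 2*1*-0.9342 = -1.8684, grad_y = 2*4*-4.3353 = -34.6824
  x_1 = -0.9342 - 0.01*-1.8684 = -0.9155
  y_1 = -4.3353 - 0.01*-34.6824 = -3.9885
Step 2: grad_x = 2*1*-0.9155 = -1.831, grad_y = 2*4*-3.9885 = -31.9078
  x_2 = -0.9155 - 0.01*-1.831 = -0.8972
  y_2 = -3.9885 - 0.01*-31.9078 = -3.6694
f(-0.8972, -3.6694) = 1*(-0.8972)^2 + 4*(-3.6694)^2 = 54.6629


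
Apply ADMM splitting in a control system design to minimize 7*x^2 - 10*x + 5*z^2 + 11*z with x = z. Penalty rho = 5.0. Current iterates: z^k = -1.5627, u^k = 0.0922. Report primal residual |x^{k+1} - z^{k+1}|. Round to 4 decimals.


ADMM iteration with rho = 5.0, z^k = -1.5627, u^k = 0.0922
Step 1: x-update.
Minimize 7*x^2 - 10*x + (5.0/2)*(x + 1.5627 + 0.0922)^2
FOC: (2*7 + 5.0)*x = 10 + 5.0*(-1.5627 - 0.0922)
x^{k+1} = 0.0908
Step 2: z-update.
Minimize 5*z^2 + 11*z + (5.0/2)*(0.0908 - z + 0.0922)^2
FOC: (2*5 + 5.0)*z = -11 + 5.0*(0.0908 + 0.0922)
z^{k+1} = -0.6723
Step 3: u-update.
u^{k+1} = 0.0922 + 0.0908 + 0.6723 = 0.8553
Step 4: Primal residual = |0.0908 + 0.6723| = 0.7631


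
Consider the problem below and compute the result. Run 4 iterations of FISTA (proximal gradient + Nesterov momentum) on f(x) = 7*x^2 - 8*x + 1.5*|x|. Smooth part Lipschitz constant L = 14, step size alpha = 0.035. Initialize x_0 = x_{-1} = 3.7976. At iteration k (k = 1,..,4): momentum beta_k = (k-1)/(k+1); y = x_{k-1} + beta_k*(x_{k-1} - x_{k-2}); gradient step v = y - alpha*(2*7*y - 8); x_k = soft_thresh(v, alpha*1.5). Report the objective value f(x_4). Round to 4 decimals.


FISTA on f(x) = 7*x^2 - 8*x + 1.5*|x|
L = 14, alpha = 0.035
Iteration 1: beta = 0.0, y = 3.7976 + 0.0*(3.7976 - 3.7976) = 3.7976
  grad(y) = 45.1664, v = y - alpha*grad = 2.2168
  prox(v) = soft_thresh(2.2168, 0.0525) = 2.1643
Iteration 2: beta = 0.3333, y = 2.1643 + 0.3333*(2.1643 - 3.7976) = 1.6198
  grad(y) = 14.6777, v = y - alpha*grad = 1.1061
  prox(v) = soft_thresh(1.1061, 0.0525) = 1.0536
Iteration 3: beta = 0.5, y = 1.0536 + 0.5*(1.0536 - 2.1643) = 0.4983
  grad(y) = -1.024, v = y - alpha*grad = 0.5341
  prox(v) = soft_thresh(0.5341, 0.0525) = 0.4816
Iteration 4: beta = 0.6, y = 0.4816 + 0.6*(0.4816 - 1.0536) = 0.1384
  grad(y) = -6.062, v = y - alpha*grad = 0.3506
  prox(v) = soft_thresh(0.3506, 0.0525) = 0.2981
f(x_4) = 7*0.2981^2 - 8*0.2981 + 1.5*|0.2981| = -1.3156


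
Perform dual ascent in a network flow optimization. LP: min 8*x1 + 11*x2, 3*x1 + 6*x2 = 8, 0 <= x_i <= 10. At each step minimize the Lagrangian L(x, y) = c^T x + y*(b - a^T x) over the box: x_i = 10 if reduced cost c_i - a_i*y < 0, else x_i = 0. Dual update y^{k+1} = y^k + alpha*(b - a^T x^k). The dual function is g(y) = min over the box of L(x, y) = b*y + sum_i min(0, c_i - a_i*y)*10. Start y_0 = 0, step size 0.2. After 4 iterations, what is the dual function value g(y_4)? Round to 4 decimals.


Dual ascent for LP: min 8*x1 + 11*x2, 3*x1 + 6*x2 = 8, 0 <= x_i <= 10
Step 1: y^k = 0.0, reduced costs: (8.0, 11.0)
  x^k = (0.0, 0.0), subgradient = b - a^T x = 8.0
  y^{k+1} = 0.0 + 0.2*8.0 = 1.6
Step 2: y^k = 1.6, reduced costs: (3.2, 1.4)
  x^k = (0.0, 0.0), subgradient = b - a^T x = 8.0
  y^{k+1} = 1.6 + 0.2*8.0 = 3.2
Step 3: y^k = 3.2, reduced costs: (-1.6, -8.2)
  x^k = (10.0, 10.0), subgradient = b - a^T x = -82.0
  y^{k+1} = 3.2 + 0.2*-82.0 = -13.2
Step 4: y^k = -13.2, reduced costs: (47.6, 90.2)
  x^k = (0.0, 0.0), subgradient = b - a^T x = 8.0
  y^{k+1} = -13.2 + 0.2*8.0 = -11.6
Dual objective at y_4 = -11.6: reduced costs (42.8, 80.6), box minimizer x = (0.0, 0.0)
g(y_4) = b*y + (c1 - a1*y)*x1 + (c2 - a2*y)*x2 = 8*(-11.6) + 42.8*0.0 + 80.6*0.0 = -92.8 + 0.0 + 0.0 = -92.8


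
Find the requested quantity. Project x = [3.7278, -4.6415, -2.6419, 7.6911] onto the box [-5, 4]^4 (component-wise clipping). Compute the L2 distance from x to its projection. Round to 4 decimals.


Project each component onto [-5, 4].
clip(3.7278) = 3.7278, clip(-4.6415) = -4.6415, clip(-2.6419) = -2.6419, clip(7.6911) = 4.0
Projection = [3.7278, -4.6415, -2.6419, 4.0]
Squared diffs: [0.0, 0.0, 0.0, 13.6242]
Distance = sqrt(13.6242) = 3.6911


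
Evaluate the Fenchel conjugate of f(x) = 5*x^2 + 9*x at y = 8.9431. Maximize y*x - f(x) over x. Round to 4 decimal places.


f*(y) = sup_x {y*x - a*x^2 - b*x} = sup_x {(y-b)*x - a*x^2}
FOC: (y - b) - 2a*x = 0 => x* = (y - b)/(2a)
x* = (8.9431 - 9)/(2*5) = -0.0057
f*(8.9431) = (y-b)^2/(4a) = (8.9431 - 9)^2/(4*5)
= 0.0032/20 = 0.0002


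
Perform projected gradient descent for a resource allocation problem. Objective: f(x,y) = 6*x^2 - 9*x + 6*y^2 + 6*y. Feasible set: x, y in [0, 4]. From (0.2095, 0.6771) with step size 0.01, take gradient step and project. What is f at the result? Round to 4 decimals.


Step 1: Compute gradient at (0.2095, 0.6771).
grad_x = 2*6*0.2095 - 9 = -6.486
grad_y = 2*6*0.6771 + 6 = 14.1252
Step 2: Gradient step.
x_raw = 0.2095 - 0.01*-6.486 = 0.2744
y_raw = 0.6771 - 0.01*14.1252 = 0.5358
Step 3: Project onto [0, 4].
x_proj = clip(0.2744) = 0.2744
y_proj = clip(0.5358) = 0.5358
Step 4: Evaluate f.
f(0.2744, 0.5358) = 2.9203


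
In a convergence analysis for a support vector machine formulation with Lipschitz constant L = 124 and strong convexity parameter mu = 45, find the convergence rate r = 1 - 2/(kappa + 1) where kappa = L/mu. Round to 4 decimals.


Step 1: Compute the condition number.
kappa = L/mu = 124/45 = 2.7556
Step 2: Compute the convergence rate.
r = 1 - 2/(kappa + 1) = 1 - 2*mu/(L + mu) = (L - mu)/(L + mu) = 79/169 = 0.4675


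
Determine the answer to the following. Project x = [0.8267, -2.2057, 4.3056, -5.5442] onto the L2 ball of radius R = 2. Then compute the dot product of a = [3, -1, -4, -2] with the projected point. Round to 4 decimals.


Step 1: Compute ||x|| (intermediates to 6 decimals).
||x|| = sqrt(0.8267^2 + (-2.2057)^2 + 4.3056^2 + (-5.5442)^2) = 7.404383
Step 2: Project.
Since ||x|| > R, scale = R/||x|| = 2/7.404383 = 0.27011, proj(x) = scale * x
proj(x) = [0.2233, -0.595782, 1.162986, -1.497544]
Step 3: Dot product.
a^T * proj(x) = 3*0.2233 - 1*(-0.595782) - 4*1.162986 - 2*(-1.497544) = -0.3912


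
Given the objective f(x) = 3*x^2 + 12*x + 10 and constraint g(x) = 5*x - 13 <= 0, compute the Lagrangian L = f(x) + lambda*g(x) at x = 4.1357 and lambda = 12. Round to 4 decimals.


Step 1: Evaluate f(x).
f(4.1357) = 3*4.1357^2 + 12*4.1357 + 10 = 110.9404
Step 2: Evaluate g(x).
g(4.1357) = 5*4.1357 - 13 = 7.6785
Step 3: Compute Lagrangian.
L = 110.9404 + 12*7.6785 = 203.0824


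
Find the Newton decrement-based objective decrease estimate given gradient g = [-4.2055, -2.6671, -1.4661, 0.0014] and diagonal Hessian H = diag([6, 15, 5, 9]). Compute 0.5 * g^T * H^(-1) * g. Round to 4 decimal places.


Step 1: H is diagonal, so H^(-1) * g = [-0.7009, -0.1778, -0.2932, 0.0002].
Step 2: g^T H^(-1) g = sum_i g_i^2 / H_ii
  = (-4.2055)^2/6 + (-2.6671)^2/15 + (-1.4661)^2/5 + (0.0014)^2/9
  = 2.9477 + 0.4742 + 0.4299 + 0.0 = 3.8518
Step 3: Objective decrease = 0.5 * g^T H^(-1) g = 1.9259


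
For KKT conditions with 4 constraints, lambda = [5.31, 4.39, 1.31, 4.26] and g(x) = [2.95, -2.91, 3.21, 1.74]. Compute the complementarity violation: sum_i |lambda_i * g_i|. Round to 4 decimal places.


KKT complementary slackness check:
lambda_1 * g_1 = 5.31 * 2.95 = 15.6645
lambda_2 * g_2 = 4.39 * -2.91 = -12.7749
lambda_3 * g_3 = 1.31 * 3.21 = 4.2051
lambda_4 * g_4 = 4.26 * 1.74 = 7.4124
Total violation = 15.6645 + 12.7749 + 4.2051 + 7.4124 = 40.0569


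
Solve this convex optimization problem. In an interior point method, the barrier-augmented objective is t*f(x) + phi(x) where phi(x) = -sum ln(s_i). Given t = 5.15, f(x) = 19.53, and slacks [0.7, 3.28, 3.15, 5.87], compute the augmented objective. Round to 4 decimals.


Step 1: Compute log-barrier.
ln values: [-0.3567, 1.1878, 1.1474, 1.7699]
phi = -(-0.3567 + 1.1878 + 1.1474 + 1.7699) = -3.7484
Step 2: Compute augmented objective.
t*f(x) = 5.15*19.53 = 100.5795
Total = 100.5795 - 3.7484 = 96.8311


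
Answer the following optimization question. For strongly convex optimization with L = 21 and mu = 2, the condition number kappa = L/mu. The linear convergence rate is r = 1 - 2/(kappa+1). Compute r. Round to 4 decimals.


Step 1: Compute the condition number.
kappa = L/mu = 21/2 = 10.5
Step 2: Compute the convergence rate.
r = 1 - 2/(kappa + 1) = 1 - 2*mu/(L + mu) = (L - mu)/(L + mu) = 19/23 = 0.8261


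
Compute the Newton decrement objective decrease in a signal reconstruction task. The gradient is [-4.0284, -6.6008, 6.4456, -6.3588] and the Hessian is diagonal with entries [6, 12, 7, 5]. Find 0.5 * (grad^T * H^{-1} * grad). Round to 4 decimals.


Step 1: H is diagonal, so H^(-1) * g = [-0.6714, -0.5501, 0.9208, -1.2718].
Step 2: g^T H^(-1) g = sum_i g_i^2 / H_ii
  = (-4.0284)^2/6 + (-6.6008)^2/12 + (6.4456)^2/7 + (-6.3588)^2/5
  = 2.7047 + 3.6309 + 5.9351 + 8.0869 = 20.3575
Step 3: Objective decrease = 0.5 * g^T H^(-1) g = 10.1788


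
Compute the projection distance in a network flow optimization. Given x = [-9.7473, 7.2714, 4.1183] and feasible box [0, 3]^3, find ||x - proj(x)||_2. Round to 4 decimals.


Project each component onto [0, 3].
clip(-9.7473) = 0.0, clip(7.2714) = 3.0, clip(4.1183) = 3.0
Projection = [0.0, 3.0, 3.0]
Squared diffs: [95.0099, 18.2449, 1.2506]
Distance = sqrt(114.5054) = 10.7007


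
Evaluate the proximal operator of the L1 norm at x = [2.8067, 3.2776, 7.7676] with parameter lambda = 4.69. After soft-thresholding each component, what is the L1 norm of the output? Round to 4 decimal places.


Soft-thresholding with lambda = 4.69:
prox(2.8067) = sign(2.8067)*max(|2.8067| - 4.69, 0) = 0.0
prox(3.2776) = sign(3.2776)*max(|3.2776| - 4.69, 0) = 0.0
prox(7.7676) = sign(7.7676)*max(|7.7676| - 4.69, 0) = 3.0776
prox(x) = [0.0, 0.0, 3.0776]
||prox(x)||_1 = 0.0 + 0.0 + 3.0776 = 3.0776


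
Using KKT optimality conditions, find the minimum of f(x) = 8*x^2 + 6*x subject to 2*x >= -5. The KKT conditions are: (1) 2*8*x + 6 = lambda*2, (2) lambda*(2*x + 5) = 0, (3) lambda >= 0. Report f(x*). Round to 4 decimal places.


Step 1: Try lambda = 0 (constraint inactive).
Stationarity: 2*8*x + 6 = 0
x* = -6/(2*8) = -0.375
Check constraint: 2*-0.375 = -0.75 >= -5 -- satisfied.
Step 2: Compute optimal value.
f(x*) = 8*(-0.375)^2 + 6*(-0.375) = -1.125


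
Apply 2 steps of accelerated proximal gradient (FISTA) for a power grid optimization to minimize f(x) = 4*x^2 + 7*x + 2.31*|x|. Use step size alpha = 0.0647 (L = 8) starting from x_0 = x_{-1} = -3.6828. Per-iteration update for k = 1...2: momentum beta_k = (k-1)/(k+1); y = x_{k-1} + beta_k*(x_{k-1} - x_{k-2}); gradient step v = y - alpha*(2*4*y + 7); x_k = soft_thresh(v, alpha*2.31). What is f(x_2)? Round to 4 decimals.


FISTA on f(x) = 4*x^2 + 7*x + 2.31*|x|
L = 8, alpha = 0.0647
Iteration 1: beta = 0.0, y = -3.6828 + 0.0*(-3.6828 + 3.6828) = -3.6828
  grad(y) = -22.4624, v = y - alpha*grad = -2.2295
  prox(v) = soft_thresh(-2.2295, 0.1495) = -2.08
Iteration 2: beta = 0.3333, y = -2.08 + 0.3333*(-2.08 + 3.6828) = -1.5458
  grad(y) = -5.3661, v = y - alpha*grad = -1.1986
  prox(v) = soft_thresh(-1.1986, 0.1495) = -1.0491
f(x_2) = 4*(-1.0491)^2 + 7*(-1.0491) + 2.31*|-1.0491| = -0.5178


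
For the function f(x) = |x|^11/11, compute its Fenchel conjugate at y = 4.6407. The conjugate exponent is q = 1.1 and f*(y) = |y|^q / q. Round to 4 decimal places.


The conjugate exponent q satisfies 1/p + 1/q = 1.
p = 11, so q = 11/(11 - 1) = 1.1
|y|^q = 4.6407^1.1 = 5.4106
f*(4.6407) = 5.4106 / 1.1 = 4.9187


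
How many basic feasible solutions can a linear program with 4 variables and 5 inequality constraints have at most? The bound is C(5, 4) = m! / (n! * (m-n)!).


Each vertex corresponds to some choice of n active constraints out of m, so the number of vertices is at most C(m, n) = m! / (n!(m-n)!).
m = 5, n = 4
Numerator: 5 * 4 * 3 * 2
Denominator: 4! = 24
C(5, 4) = 5


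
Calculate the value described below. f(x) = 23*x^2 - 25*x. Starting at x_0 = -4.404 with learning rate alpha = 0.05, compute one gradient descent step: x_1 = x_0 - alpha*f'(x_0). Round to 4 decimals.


We compute the gradient at x_0 and apply the update.
f'(x) = 46*x - 25
f'(-4.404) = 46*-4.404 - 25 = -227.584
x_1 = -4.404 - 0.05*-227.584 = 6.9752


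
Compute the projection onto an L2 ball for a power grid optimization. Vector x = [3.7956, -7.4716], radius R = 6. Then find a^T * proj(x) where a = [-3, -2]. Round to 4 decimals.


Step 1: Compute ||x|| (intermediates to 6 decimals).
||x|| = sqrt(3.7956^2 + (-7.4716)^2) = 8.380417
Step 2: Project.
Since ||x|| > R, scale = R/||x|| = 6/8.380417 = 0.715955, proj(x) = scale * x
proj(x) = [2.717479, -5.349329]
Step 3: Dot product.
a^T * proj(x) = -3*2.717479 - 2*(-5.349329) = 2.5462


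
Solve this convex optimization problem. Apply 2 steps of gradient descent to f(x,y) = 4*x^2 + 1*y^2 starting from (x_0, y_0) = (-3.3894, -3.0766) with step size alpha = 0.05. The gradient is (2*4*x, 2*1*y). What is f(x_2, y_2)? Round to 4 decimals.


Gradient descent on f(x,y) = 4*x^2 + 1*y^2.
Starting point: (-3.3894, -3.0766), alpha = 0.05
Step 1: grad_x = 2*4*-3.3894 = -27.1152, grad_y = 2*1*-3.0766 = -6.1532
  x_1 = -3.3894 - 0.05*-27.1152 = -2.0336
  y_1 = -3.0766 - 0.05*-6.1532 = -2.7689
Step 2: grad_x = 2*4*-2.0336 = -16.2691, grad_y = 2*1*-2.7689 = -5.5379
  x_2 = -2.0336 - 0.05*-16.2691 = -1.2202
  y_2 = -2.7689 - 0.05*-5.5379 = -2.492
f(-1.2202, -2.492) = 4*(-1.2202)^2 + 1*(-2.492)^2 = 12.1657


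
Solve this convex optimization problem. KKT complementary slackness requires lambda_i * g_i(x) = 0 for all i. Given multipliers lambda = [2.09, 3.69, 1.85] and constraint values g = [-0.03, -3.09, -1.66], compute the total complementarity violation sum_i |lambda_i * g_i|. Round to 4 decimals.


KKT complementary slackness check:
lambda_1 * g_1 = 2.09 * -0.03 = -0.0627
lambda_2 * g_2 = 3.69 * -3.09 = -11.4021
lambda_3 * g_3 = 1.85 * -1.66 = -3.071
Total violation = 0.0627 + 11.4021 + 3.071 = 14.5358


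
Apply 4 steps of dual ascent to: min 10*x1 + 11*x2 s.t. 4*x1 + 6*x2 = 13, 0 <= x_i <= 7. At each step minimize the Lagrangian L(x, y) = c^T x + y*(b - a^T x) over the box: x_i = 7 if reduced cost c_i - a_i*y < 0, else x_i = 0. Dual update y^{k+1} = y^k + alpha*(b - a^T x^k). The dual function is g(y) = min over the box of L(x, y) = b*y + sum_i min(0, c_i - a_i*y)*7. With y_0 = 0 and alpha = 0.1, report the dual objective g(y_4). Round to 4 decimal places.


Dual ascent for LP: min 10*x1 + 11*x2, 4*x1 + 6*x2 = 13, 0 <= x_i <= 7
Step 1: y^k = 0.0, reduced costs: (10.0, 11.0)
  x^k = (0.0, 0.0), subgradient = b - a^T x = 13.0
  y^{k+1} = 0.0 + 0.1*13.0 = 1.3
Step 2: y^k = 1.3, reduced costs: (4.8, 3.2)
  x^k = (0.0, 0.0), subgradient = b - a^T x = 13.0
  y^{k+1} = 1.3 + 0.1*13.0 = 2.6
Step 3: y^k = 2.6, reduced costs: (-0.4, -4.6)
  x^k = (7.0, 7.0), subgradient = b - a^T x = -57.0
  y^{k+1} = 2.6 + 0.1*-57.0 = -3.1
Step 4: y^k = -3.1, reduced costs: (22.4, 29.6)
  x^k = (0.0, 0.0), subgradient = b - a^T x = 13.0
  y^{k+1} = -3.1 + 0.1*13.0 = -1.8
Dual objective at y_4 = -1.8: reduced costs (17.2, 21.8), box minimizer x = (0.0, 0.0)
g(y_4) = b*y + (c1 - a1*y)*x1 + (c2 - a2*y)*x2 = 13*(-1.8) + 17.2*0.0 + 21.8*0.0 = -23.4 + 0.0 + 0.0 = -23.4


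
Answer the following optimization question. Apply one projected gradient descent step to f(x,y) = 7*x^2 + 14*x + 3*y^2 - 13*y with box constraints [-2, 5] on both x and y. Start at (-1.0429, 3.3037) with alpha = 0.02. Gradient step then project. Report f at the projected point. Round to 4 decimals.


Step 1: Compute gradient at (-1.0429, 3.3037).
grad_x = 2*7*-1.0429 + 14 = -0.6006
grad_y = 2*3*3.3037 - 13 = 6.8222
Step 2: Gradient step.
x_raw = -1.0429 - 0.02*-0.6006 = -1.0309
y_raw = 3.3037 - 0.02*6.8222 = 3.1673
Step 3: Project onto [-2, 5].
x_proj = clip(-1.0309) = -1.0309
y_proj = clip(3.1673) = 3.1673
Step 4: Evaluate f.
f(-1.0309, 3.1673) = -18.0731


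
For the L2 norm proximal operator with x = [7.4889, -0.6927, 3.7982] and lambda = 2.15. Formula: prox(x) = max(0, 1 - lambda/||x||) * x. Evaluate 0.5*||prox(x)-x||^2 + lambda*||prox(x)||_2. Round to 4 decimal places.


Step 1: Compute ||x||.
||x|| = 8.4255
Step 2: Compute scaling factor.
scale = max(0, 1 - 2.15/8.4255) = 0.7448
Step 3: prox(x) = [5.5779, -0.5159, 2.829]
||prox(x)|| = 6.2755
Step 4: Proximal objective.
0.5*||prox-x||^2 = 2.3113
lambda*||prox|| = 13.4923
Total = 15.8037


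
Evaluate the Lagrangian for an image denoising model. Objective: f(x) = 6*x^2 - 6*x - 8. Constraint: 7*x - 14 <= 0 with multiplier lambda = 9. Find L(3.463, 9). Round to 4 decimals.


Step 1: Evaluate f(x).
f(3.463) = 6*3.463^2 - 6*3.463 - 8 = 43.1762
Step 2: Evaluate g(x).
g(3.463) = 7*3.463 - 14 = 10.241
Step 3: Compute Lagrangian.
L = 43.1762 + 9*10.241 = 135.3452


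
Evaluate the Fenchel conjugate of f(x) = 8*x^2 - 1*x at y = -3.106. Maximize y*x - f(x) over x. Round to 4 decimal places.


f*(y) = sup_x {y*x - a*x^2 - b*x} = sup_x {(y-b)*x - a*x^2}
FOC: (y - b) - 2a*x = 0 => x* = (y - b)/(2a)
x* = (-3.106 + 1)/(2*8) = -0.1316
f*(-3.106) = (y-b)^2/(4a) = (-3.106 + 1)^2/(4*8)
= 4.4352/32 = 0.1386


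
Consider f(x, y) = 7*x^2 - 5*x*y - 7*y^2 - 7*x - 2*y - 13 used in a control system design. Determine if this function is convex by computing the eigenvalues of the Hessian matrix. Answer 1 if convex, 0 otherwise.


The Hessian of f(x,y) = 7*x^2 - 5*x*y - 7*y^2 - 7*x - 2*y - 13 is:
H = [[14, -5], [-5, -14]]
Trace = 14 - 14 = 0
Determinant = 14*-14 - (-5)^2 = -221
Discriminant = (0)^2 - 4*-221 = 884.0
Eigenvalues: lambda_1 = -14.8661, lambda_2 = 14.8661
The function is not convex.

0


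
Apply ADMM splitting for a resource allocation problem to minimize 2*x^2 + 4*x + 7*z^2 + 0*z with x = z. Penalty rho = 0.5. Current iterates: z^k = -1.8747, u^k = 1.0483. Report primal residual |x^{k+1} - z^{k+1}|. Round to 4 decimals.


ADMM iteration with rho = 0.5, z^k = -1.8747, u^k = 1.0483
Step 1: x-update.
Minimize 2*x^2 + 4*x + (0.5/2)*(x + 1.8747 + 1.0483)^2
FOC: (2*2 + 0.5)*x = -4 + 0.5*(-1.8747 - 1.0483)
x^{k+1} = -1.2137
Step 2: z-update.
Minimize 7*z^2 + 0*z + (0.5/2)*(-1.2137 - z + 1.0483)^2
FOC: (2*7 + 0.5)*z = 0 + 0.5*(-1.2137 + 1.0483)
z^{k+1} = -0.0057
Step 3: u-update.
u^{k+1} = 1.0483 - 1.2137 + 0.0057 = -0.1597
Step 4: Primal residual = |-1.2137 + 0.0057| = 1.208


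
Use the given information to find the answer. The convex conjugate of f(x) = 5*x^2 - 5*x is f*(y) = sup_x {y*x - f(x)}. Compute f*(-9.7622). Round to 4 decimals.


f*(y) = sup_x {y*x - a*x^2 - b*x} = sup_x {(y-b)*x - a*x^2}
FOC: (y - b) - 2a*x = 0 => x* = (y - b)/(2a)
x* = (-9.7622 + 5)/(2*5) = -0.4762
f*(-9.7622) = (y-b)^2/(4a) = (-9.7622 + 5)^2/(4*5)
= 22.6785/20 = 1.1339


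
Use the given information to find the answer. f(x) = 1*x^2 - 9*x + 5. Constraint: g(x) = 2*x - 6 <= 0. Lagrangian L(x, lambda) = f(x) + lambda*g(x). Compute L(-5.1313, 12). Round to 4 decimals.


Step 1: Evaluate f(x).
f(-5.1313) = 1*(-5.1313)^2 - 9*(-5.1313) + 5 = 77.5119
Step 2: Evaluate g(x).
g(-5.1313) = 2*-5.1313 - 6 = -16.2626
Step 3: Compute Lagrangian.
L = 77.5119 + 12*-16.2626 = -117.6393


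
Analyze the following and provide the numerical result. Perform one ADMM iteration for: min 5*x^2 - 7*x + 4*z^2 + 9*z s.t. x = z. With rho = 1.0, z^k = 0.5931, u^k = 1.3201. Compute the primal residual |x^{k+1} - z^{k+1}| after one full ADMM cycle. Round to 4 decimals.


ADMM iteration with rho = 1.0, z^k = 0.5931, u^k = 1.3201
Step 1: x-update.
Minimize 5*x^2 - 7*x + (1.0/2)*(x - 0.5931 + 1.3201)^2
FOC: (2*5 + 1.0)*x = 7 + 1.0*(0.5931 - 1.3201)
x^{k+1} = 0.5703
Step 2: z-update.
Minimize 4*z^2 + 9*z + (1.0/2)*(0.5703 - z + 1.3201)^2
FOC: (2*4 + 1.0)*z = -9 + 1.0*(0.5703 + 1.3201)
z^{k+1} = -0.79
Step 3: u-update.
u^{k+1} = 1.3201 + 0.5703 + 0.79 = 2.6803
Step 4: Primal residual = |0.5703 + 0.79| = 1.3602


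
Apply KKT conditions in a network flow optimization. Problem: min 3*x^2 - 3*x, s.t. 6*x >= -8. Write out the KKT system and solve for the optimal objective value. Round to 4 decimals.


Step 1: Try lambda = 0 (constraint inactive).
Stationarity: 2*3*x - 3 = 0
x* = 3/(2*3) = 0.5
Check constraint: 6*0.5 = 3.0 >= -8 -- satisfied.
Step 2: Compute optimal value.
f(x*) = 3*0.5^2 - 3*0.5 = -0.75


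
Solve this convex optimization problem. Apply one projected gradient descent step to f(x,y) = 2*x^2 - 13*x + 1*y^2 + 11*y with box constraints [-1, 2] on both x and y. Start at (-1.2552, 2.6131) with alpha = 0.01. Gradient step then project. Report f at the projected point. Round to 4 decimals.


Step 1: Compute gradient at (-1.2552, 2.6131).
grad_x = 2*2*-1.2552 - 13 = -18.0208
grad_y = 2*1*2.6131 + 11 = 16.2262
Step 2: Gradient step.
x_raw = -1.2552 - 0.01*-18.0208 = -1.075
y_raw = 2.6131 - 0.01*16.2262 = 2.4508
Step 3: Project onto [-1, 2].
x_proj = clip(-1.075) = -1.0
y_proj = clip(2.4508) = 2.0
Step 4: Evaluate f.
f(-1.0, 2.0) = 41.0


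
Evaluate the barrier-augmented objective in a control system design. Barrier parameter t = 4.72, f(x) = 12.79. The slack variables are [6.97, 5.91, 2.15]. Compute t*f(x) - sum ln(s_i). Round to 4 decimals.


Step 1: Compute log-barrier.
ln values: [1.9416, 1.7766, 0.7655]
phi = -(1.9416 + 1.7766 + 0.7655) = -4.4837
Step 2: Compute augmented objective.
t*f(x) = 4.72*12.79 = 60.3688
Total = 60.3688 - 4.4837 = 55.8851


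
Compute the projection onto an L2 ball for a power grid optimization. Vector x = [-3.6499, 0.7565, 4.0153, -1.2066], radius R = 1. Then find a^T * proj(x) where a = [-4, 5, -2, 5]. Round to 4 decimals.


Step 1: Compute ||x|| (intermediates to 6 decimals).
||x|| = sqrt((-3.6499)^2 + 0.7565^2 + 4.0153^2 + (-1.2066)^2) = 5.610043
Step 2: Project.
Since ||x|| > R, scale = R/||x|| = 1/5.610043 = 0.178252, proj(x) = scale * x
proj(x) = [-0.650602, 0.134848, 0.715735, -0.215079]
Step 3: Dot product.
a^T * proj(x) = -4*(-0.650602) + 5*0.134848 - 2*0.715735 + 5*(-0.215079) = 0.7698


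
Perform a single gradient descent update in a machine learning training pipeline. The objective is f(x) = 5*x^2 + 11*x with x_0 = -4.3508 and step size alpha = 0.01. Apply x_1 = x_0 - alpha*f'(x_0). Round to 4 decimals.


We compute the gradient at x_0 and apply the update.
f'(x) = 10*x + 11
f'(-4.3508) = 10*-4.3508 + 11 = -32.508
x_1 = -4.3508 - 0.01*-32.508 = -4.0257


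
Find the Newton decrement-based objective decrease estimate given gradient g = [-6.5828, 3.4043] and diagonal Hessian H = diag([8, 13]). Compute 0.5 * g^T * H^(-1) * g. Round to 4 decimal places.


Step 1: H is diagonal, so H^(-1) * g = [-0.8229, 0.2619].
Step 2: g^T H^(-1) g = sum_i g_i^2 / H_ii
  = (-6.5828)^2/8 + (3.4043)^2/13
  = 5.4167 + 0.8915 = 6.3081
Step 3: Objective decrease = 0.5 * g^T H^(-1) g = 3.1541


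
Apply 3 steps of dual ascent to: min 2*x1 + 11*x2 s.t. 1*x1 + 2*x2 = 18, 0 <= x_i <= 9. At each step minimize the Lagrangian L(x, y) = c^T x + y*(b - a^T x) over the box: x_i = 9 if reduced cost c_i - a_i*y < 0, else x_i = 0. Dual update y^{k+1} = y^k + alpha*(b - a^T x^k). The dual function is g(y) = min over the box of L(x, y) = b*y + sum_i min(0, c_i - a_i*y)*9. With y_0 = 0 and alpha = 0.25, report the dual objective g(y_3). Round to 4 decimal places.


Dual ascent for LP: min 2*x1 + 11*x2, 1*x1 + 2*x2 = 18, 0 <= x_i <= 9
Step 1: y^k = 0.0, reduced costs: (2.0, 11.0)
  x^k = (0.0, 0.0), subgradient = b - a^T x = 18.0
  y^{k+1} = 0.0 + 0.25*18.0 = 4.5
Step 2: y^k = 4.5, reduced costs: (-2.5, 2.0)
  x^k = (9.0, 0.0), subgradient = b - a^T x = 9.0
  y^{k+1} = 4.5 + 0.25*9.0 = 6.75
Step 3: y^k = 6.75, reduced costs: (-4.75, -2.5)
  x^k = (9.0, 9.0), subgradient = b - a^T x = -9.0
  y^{k+1} = 6.75 + 0.25*-9.0 = 4.5
Dual objective at y_3 = 4.5: reduced costs (-2.5, 2.0), box minimizer x = (9.0, 0.0)
g(y_3) = b*y + (c1 - a1*y)*x1 + (c2 - a2*y)*x2 = 18*4.5 + (-2.5)*9.0 + 2.0*0.0 = 81.0 - 22.5 + 0.0 = 58.5


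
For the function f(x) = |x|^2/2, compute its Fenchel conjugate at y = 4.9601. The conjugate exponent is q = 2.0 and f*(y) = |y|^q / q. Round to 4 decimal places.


The conjugate exponent q satisfies 1/p + 1/q = 1.
p = 2, so q = 2/(2 - 1) = 2.0
|y|^q = 4.9601^2.0 = 24.6026
f*(4.9601) = 24.6026 / 2.0 = 12.3013


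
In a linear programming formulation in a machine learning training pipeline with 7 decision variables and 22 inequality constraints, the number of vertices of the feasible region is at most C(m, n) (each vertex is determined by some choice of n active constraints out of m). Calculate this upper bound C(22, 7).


Each vertex corresponds to some choice of n active constraints out of m, so the number of vertices is at most C(m, n) = m! / (n!(m-n)!).
m = 22, n = 7
Numerator: 22 * 21 * 20 * 19 * 18 * 17 * 16
Denominator: 7! = 5040
C(22, 7) = 170544


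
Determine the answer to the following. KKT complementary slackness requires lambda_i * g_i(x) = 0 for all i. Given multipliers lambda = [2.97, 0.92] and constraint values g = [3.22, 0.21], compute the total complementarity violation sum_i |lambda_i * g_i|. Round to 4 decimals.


KKT complementary slackness check:
lambda_1 * g_1 = 2.97 * 3.22 = 9.5634
lambda_2 * g_2 = 0.92 * 0.21 = 0.1932
Total violation = 9.5634 + 0.1932 = 9.7566


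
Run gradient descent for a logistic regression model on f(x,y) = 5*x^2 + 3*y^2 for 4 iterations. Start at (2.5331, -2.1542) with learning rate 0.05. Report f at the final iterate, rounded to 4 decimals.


Gradient descent on f(x,y) = 5*x^2 + 3*y^2.
Starting point: (2.5331, -2.1542), alpha = 0.05
Step 1: grad_x = 2*5*2.5331 = 25.331, grad_y = 2*3*-2.1542 = -12.9252
  x_1 = 2.5331 - 0.05*25.331 = 1.2666
  y_1 = -2.1542 - 0.05*-12.9252 = -1.5079
Step 2: grad_x = 2*5*1.2666 = 12.6655, grad_y = 2*3*-1.5079 = -9.0476
  x_2 = 1.2666 - 0.05*12.6655 = 0.6333
  y_2 = -1.5079 - 0.05*-9.0476 = -1.0556
Step 3: grad_x = 2*5*0.6333 = 6.3328, grad_y = 2*3*-1.0556 = -6.3333
  x_3 = 0.6333 - 0.05*6.3328 = 0.3166
  y_3 = -1.0556 - 0.05*-6.3333 = -0.7389
Step 4: grad_x = 2*5*0.3166 = 3.1664, grad_y = 2*3*-0.7389 = -4.4333
  x_4 = 0.3166 - 0.05*3.1664 = 0.1583
  y_4 = -0.7389 - 0.05*-4.4333 = -0.5172
f(0.1583, -0.5172) = 5*0.1583^2 + 3*(-0.5172)^2 = 0.9279


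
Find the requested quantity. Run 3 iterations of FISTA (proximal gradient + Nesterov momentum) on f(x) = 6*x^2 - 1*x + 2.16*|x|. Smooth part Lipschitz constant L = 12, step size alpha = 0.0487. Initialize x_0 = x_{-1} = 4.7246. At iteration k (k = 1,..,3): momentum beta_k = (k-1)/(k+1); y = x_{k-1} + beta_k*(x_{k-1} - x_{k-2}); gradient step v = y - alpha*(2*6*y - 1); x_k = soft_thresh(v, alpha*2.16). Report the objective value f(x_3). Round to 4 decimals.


FISTA on f(x) = 6*x^2 - 1*x + 2.16*|x|
L = 12, alpha = 0.0487
Iteration 1: beta = 0.0, y = 4.7246 + 0.0*(4.7246 - 4.7246) = 4.7246
  grad(y) = 55.6952, v = y - alpha*grad = 2.0122
  prox(v) = soft_thresh(2.0122, 0.1052) = 1.9071
Iteration 2: beta = 0.3333, y = 1.9071 + 0.3333*(1.9071 - 4.7246) = 0.9679
  grad(y) = 10.6144, v = y - alpha*grad = 0.4509
  prox(v) = soft_thresh(0.4509, 0.1052) = 0.3458
Iteration 3: beta = 0.5, y = 0.3458 + 0.5*(0.3458 - 1.9071) = -0.4349
  grad(y) = -6.2187, v = y - alpha*grad = -0.132
  prox(v) = soft_thresh(-0.132, 0.1052) = -0.0269
f(x_3) = 6*(-0.0269)^2 - 1*(-0.0269) + 2.16*|-0.0269| = 0.0892


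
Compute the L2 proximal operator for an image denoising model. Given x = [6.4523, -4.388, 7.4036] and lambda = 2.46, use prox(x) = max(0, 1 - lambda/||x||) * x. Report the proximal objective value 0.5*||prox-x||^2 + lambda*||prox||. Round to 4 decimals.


Step 1: Compute ||x||.
||x|| = 10.7564
Step 2: Compute scaling factor.
scale = max(0, 1 - 2.46/10.7564) = 0.7713
Step 3: prox(x) = [4.9767, -3.3845, 5.7104]
||prox(x)|| = 8.2964
Step 4: Proximal objective.
0.5*||prox-x||^2 = 3.0258
lambda*||prox|| = 20.4091
Total = 23.4349


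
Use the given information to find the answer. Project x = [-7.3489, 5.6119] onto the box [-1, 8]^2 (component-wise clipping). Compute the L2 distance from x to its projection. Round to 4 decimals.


Project each component onto [-1, 8].
clip(-7.3489) = -1.0, clip(5.6119) = 5.6119
Projection = [-1.0, 5.6119]
Squared diffs: [40.3085, 0.0]
Distance = sqrt(40.3085) = 6.3489


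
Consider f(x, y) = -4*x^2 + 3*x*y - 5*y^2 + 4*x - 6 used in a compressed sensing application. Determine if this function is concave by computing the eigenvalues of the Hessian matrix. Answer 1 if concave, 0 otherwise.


The Hessian of f(x,y) = -4*x^2 + 3*x*y - 5*y^2 + 4*x - 6 is:
H = [[-8, 3], [3, -10]]
Trace = -8 - 10 = -18
Determinant = -8*-10 - (3)^2 = 71
Discriminant = (-18)^2 - 4*71 = 40.0
Eigenvalues: lambda_1 = -12.1623, lambda_2 = -5.8377
The function is concave.

1


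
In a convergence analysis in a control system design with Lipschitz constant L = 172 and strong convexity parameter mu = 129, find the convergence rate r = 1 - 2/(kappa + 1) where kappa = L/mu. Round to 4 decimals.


Step 1: Compute the condition number.
kappa = L/mu = 172/129 = 1.3333
Step 2: Compute the convergence rate.
r = 1 - 2/(kappa + 1) = 1 - 2*mu/(L + mu) = (L - mu)/(L + mu) = 43/301 = 0.1429


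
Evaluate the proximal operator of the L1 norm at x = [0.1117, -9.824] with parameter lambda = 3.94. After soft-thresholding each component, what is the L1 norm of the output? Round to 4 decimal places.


Soft-thresholding with lambda = 3.94:
prox(0.1117) = sign(0.1117)*max(|0.1117| - 3.94, 0) = 0.0
prox(-9.824) = sign(-9.824)*max(|-9.824| - 3.94, 0) = -5.884
prox(x) = [0.0, -5.884]
||prox(x)||_1 = 0.0 + 5.884 = 5.884


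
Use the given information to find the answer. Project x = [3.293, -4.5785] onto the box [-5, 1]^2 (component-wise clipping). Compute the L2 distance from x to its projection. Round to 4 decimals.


Project each component onto [-5, 1].
clip(3.293) = 1.0, clip(-4.5785) = -4.5785
Projection = [1.0, -4.5785]
Squared diffs: [5.2578, 0.0]
Distance = sqrt(5.2578) = 2.293


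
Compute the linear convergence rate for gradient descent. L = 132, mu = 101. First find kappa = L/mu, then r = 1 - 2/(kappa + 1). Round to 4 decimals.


Step 1: Compute the condition number.
kappa = L/mu = 132/101 = 1.3069
Step 2: Compute the convergence rate.
r = 1 - 2/(kappa + 1) = 1 - 2*mu/(L + mu) = (L - mu)/(L + mu) = 31/233 = 0.133


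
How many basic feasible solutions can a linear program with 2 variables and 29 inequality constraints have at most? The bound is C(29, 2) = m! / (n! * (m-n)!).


Each vertex corresponds to some choice of n active constraints out of m, so the number of vertices is at most C(m, n) = m! / (n!(m-n)!).
m = 29, n = 2
Numerator: 29 * 28
Denominator: 2! = 2
C(29, 2) = 406


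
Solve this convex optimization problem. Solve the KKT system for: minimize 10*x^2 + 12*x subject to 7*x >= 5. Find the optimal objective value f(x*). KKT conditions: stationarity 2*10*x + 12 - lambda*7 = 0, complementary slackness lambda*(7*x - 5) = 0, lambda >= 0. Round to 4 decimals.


Step 1: Try lambda = 0 (constraint inactive).
x_unc = -12/(2*10) = -0.6
Check: 7*-0.6 = -4.2 < 5 -- violated!
Step 2: Constraint must be active: 7*x = 5
x* = 5/7 = 0.7143 (rounded; the exact value 5/7 is used below)
lambda = (2*10*(5/7) + 12)/7 = 3.7551
Step 3: Compute optimal value.
f(x*) = 10*(5/7)^2 + 12*(5/7) = 13.6735


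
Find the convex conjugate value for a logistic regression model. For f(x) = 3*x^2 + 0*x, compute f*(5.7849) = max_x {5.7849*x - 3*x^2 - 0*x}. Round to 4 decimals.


f*(y) = sup_x {y*x - a*x^2 - b*x} = sup_x {(y-b)*x - a*x^2}
FOC: (y - b) - 2a*x = 0 => x* = (y - b)/(2a)
x* = (5.7849 - 0)/(2*3) = 0.9642
f*(5.7849) = (y-b)^2/(4a) = (5.7849 - 0)^2/(4*3)
= 33.4651/12 = 2.7888


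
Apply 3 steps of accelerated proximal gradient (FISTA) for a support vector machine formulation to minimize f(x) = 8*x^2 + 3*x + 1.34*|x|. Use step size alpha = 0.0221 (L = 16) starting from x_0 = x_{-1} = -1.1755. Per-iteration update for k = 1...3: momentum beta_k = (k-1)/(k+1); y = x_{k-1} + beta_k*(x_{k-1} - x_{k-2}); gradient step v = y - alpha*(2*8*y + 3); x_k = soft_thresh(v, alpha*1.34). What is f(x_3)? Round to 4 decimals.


FISTA on f(x) = 8*x^2 + 3*x + 1.34*|x|
L = 16, alpha = 0.0221
Iteration 1: beta = 0.0, y = -1.1755 + 0.0*(-1.1755 + 1.1755) = -1.1755
  grad(y) = -15.808, v = y - alpha*grad = -0.8261
  prox(v) = soft_thresh(-0.8261, 0.0296) = -0.7965
Iteration 2: beta = 0.3333, y = -0.7965 + 0.3333*(-0.7965 + 1.1755) = -0.6702
  grad(y) = -7.7233, v = y - alpha*grad = -0.4995
  prox(v) = soft_thresh(-0.4995, 0.0296) = -0.4699
Iteration 3: beta = 0.5, y = -0.4699 + 0.5*(-0.4699 + 0.7965) = -0.3066
  grad(y) = -1.9055, v = y - alpha*grad = -0.2645
  prox(v) = soft_thresh(-0.2645, 0.0296) = -0.2349
f(x_3) = 8*(-0.2349)^2 + 3*(-0.2349) + 1.34*|-0.2349| = 0.0514


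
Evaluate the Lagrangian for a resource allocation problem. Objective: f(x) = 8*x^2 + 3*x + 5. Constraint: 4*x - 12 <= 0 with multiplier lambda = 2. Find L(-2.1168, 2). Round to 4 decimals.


Step 1: Evaluate f(x).
f(-2.1168) = 8*(-2.1168)^2 + 3*(-2.1168) + 5 = 34.4963
Step 2: Evaluate g(x).
g(-2.1168) = 4*-2.1168 - 12 = -20.4672
Step 3: Compute Lagrangian.
L = 34.4963 + 2*-20.4672 = -6.4381


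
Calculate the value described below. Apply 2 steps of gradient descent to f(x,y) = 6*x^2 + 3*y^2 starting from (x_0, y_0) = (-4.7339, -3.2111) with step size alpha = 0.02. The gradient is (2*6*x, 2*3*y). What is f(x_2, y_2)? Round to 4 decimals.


Gradient descent on f(x,y) = 6*x^2 + 3*y^2.
Starting point: (-4.7339, -3.2111), alpha = 0.02
Step 1: grad_x = 2*6*-4.7339 = -56.8068, grad_y = 2*3*-3.2111 = -19.2666
  x_1 = -4.7339 - 0.02*-56.8068 = -3.5978
  y_1 = -3.2111 - 0.02*-19.2666 = -2.8258
Step 2: grad_x = 2*6*-3.5978 = -43.1732, grad_y = 2*3*-2.8258 = -16.9546
  x_2 = -3.5978 - 0.02*-43.1732 = -2.7343
  y_2 = -2.8258 - 0.02*-16.9546 = -2.4867
f(-2.7343, -2.4867) = 6*(-2.7343)^2 + 3*(-2.4867)^2 = 63.4091


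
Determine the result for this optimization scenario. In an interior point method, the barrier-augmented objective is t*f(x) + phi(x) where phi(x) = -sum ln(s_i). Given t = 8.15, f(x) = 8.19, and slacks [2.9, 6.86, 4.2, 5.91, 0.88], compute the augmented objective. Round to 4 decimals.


Step 1: Compute log-barrier.
ln values: [1.0647, 1.9257, 1.4351, 1.7766, -0.1278]
phi = -(1.0647 + 1.9257 + 1.4351 + 1.7766 - 0.1278) = -6.0743
Step 2: Compute augmented objective.
t*f(x) = 8.15*8.19 = 66.7485
Total = 66.7485 - 6.0743 = 60.6742


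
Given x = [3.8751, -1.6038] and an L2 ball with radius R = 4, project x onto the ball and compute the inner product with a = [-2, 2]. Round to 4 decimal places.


Step 1: Compute ||x|| (intermediates to 6 decimals).
||x|| = sqrt(3.8751^2 + (-1.6038)^2) = 4.193873
Step 2: Project.
Since ||x|| > R, scale = R/||x|| = 4/4.193873 = 0.953772, proj(x) = scale * x
proj(x) = [3.695962, -1.52966]
Step 3: Dot product.
a^T * proj(x) = -2*3.695962 + 2*(-1.52966) = -10.4512


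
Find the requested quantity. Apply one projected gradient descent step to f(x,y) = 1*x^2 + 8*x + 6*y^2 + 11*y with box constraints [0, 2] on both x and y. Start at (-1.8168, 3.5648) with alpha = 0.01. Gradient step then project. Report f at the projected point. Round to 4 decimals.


Step 1: Compute gradient at (-1.8168, 3.5648).
grad_x = 2*1*-1.8168 + 8 = 4.3664
grad_y = 2*6*3.5648 + 11 = 53.7776
Step 2: Gradient step.
x_raw = -1.8168 - 0.01*4.3664 = -1.8605
y_raw = 3.5648 - 0.01*53.7776 = 3.027
Step 3: Project onto [0, 2].
x_proj = clip(-1.8605) = 0.0
y_proj = clip(3.027) = 2.0
Step 4: Evaluate f.
f(0.0, 2.0) = 46.0


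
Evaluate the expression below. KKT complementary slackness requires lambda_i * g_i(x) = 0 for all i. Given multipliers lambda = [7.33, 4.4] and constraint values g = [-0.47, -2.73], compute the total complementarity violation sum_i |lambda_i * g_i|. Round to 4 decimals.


KKT complementary slackness check:
lambda_1 * g_1 = 7.33 * -0.47 = -3.4451
lambda_2 * g_2 = 4.4 * -2.73 = -12.012
Total violation = 3.4451 + 12.012 = 15.4571


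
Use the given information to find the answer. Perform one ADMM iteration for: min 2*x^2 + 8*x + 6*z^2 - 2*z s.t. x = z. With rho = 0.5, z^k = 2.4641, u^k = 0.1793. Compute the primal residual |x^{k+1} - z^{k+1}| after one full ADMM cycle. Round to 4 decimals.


ADMM iteration with rho = 0.5, z^k = 2.4641, u^k = 0.1793
Step 1: x-update.
Minimize 2*x^2 + 8*x + (0.5/2)*(x - 2.4641 + 0.1793)^2
FOC: (2*2 + 0.5)*x = -8 + 0.5*(2.4641 - 0.1793)
x^{k+1} = -1.5239
Step 2: z-update.
Minimize 6*z^2 - 2*z + (0.5/2)*(-1.5239 - z + 0.1793)^2
FOC: (2*6 + 0.5)*z = 2 + 0.5*(-1.5239 + 0.1793)
z^{k+1} = 0.1062
Step 3: u-update.
u^{k+1} = 0.1793 - 1.5239 - 0.1062 = -1.4508
Step 4: Primal residual = |-1.5239 - 0.1062| = 1.6301


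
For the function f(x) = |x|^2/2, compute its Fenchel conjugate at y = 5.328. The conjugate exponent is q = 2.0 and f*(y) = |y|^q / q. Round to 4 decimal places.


The conjugate exponent q satisfies 1/p + 1/q = 1.
p = 2, so q = 2/(2 - 1) = 2.0
|y|^q = 5.328^2.0 = 28.3876
f*(5.328) = 28.3876 / 2.0 = 14.1938


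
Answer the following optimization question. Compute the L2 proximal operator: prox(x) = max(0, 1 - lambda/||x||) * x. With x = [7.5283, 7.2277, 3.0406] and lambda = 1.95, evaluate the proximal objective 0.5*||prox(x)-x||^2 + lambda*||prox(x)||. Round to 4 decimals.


Step 1: Compute ||x||.
||x|| = 10.8702
Step 2: Compute scaling factor.
scale = max(0, 1 - 1.95/10.8702) = 0.8206
Step 3: prox(x) = [6.1778, 5.9311, 2.4951]
||prox(x)|| = 8.9202
Step 4: Proximal objective.
0.5*||prox-x||^2 = 1.9013
lambda*||prox|| = 17.3944
Total = 19.2955


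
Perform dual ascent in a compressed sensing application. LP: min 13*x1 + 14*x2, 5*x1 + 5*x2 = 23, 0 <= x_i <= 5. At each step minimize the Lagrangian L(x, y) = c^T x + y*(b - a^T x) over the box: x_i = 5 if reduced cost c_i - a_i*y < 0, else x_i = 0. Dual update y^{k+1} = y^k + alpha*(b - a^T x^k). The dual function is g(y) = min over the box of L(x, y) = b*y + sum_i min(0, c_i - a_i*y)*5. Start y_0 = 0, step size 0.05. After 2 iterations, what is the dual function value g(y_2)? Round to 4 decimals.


Dual ascent for LP: min 13*x1 + 14*x2, 5*x1 + 5*x2 = 23, 0 <= x_i <= 5
Step 1: y^k = 0.0, reduced costs: (13.0, 14.0)
  x^k = (0.0, 0.0), subgradient = b - a^T x = 23.0
  y^{k+1} = 0.0 + 0.05*23.0 = 1.15
Step 2: y^k = 1.15, reduced costs: (7.25, 8.25)
  x^k = (0.0, 0.0), subgradient = b - a^T x = 23.0
  y^{k+1} = 1.15 + 0.05*23.0 = 2.3
Dual objective at y_2 = 2.3: reduced costs (1.5, 2.5), box minimizer x = (0.0, 0.0)
g(y_2) = b*y + (c1 - a1*y)*x1 + (c2 - a2*y)*x2 = 23*2.3 + 1.5*0.0 + 2.5*0.0 = 52.9 + 0.0 + 0.0 = 52.9


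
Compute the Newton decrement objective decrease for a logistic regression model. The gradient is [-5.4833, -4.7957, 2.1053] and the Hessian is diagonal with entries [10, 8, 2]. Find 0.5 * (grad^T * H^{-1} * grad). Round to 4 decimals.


Step 1: H is diagonal, so H^(-1) * g = [-0.5483, -0.5995, 1.0527].
Step 2: g^T H^(-1) g = sum_i g_i^2 / H_ii
  = (-5.4833)^2/10 + (-4.7957)^2/8 + (2.1053)^2/2
  = 3.0067 + 2.8748 + 2.2161 = 8.0976
Step 3: Objective decrease = 0.5 * g^T H^(-1) g = 4.0488
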